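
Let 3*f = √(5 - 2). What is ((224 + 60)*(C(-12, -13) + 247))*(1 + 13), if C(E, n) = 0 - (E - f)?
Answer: 1029784 + 3976*√3/3 ≈ 1.0321e+6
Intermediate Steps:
f = √3/3 (f = √(5 - 2)/3 = √3/3 ≈ 0.57735)
C(E, n) = -E + √3/3 (C(E, n) = 0 - (E - √3/3) = 0 + (-E + √3/3) = -E + √3/3)
((224 + 60)*(C(-12, -13) + 247))*(1 + 13) = ((224 + 60)*((-1*(-12) + √3/3) + 247))*(1 + 13) = (284*((12 + √3/3) + 247))*14 = (284*(259 + √3/3))*14 = (73556 + 284*√3/3)*14 = 1029784 + 3976*√3/3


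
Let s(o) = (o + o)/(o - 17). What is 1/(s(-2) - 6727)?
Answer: -19/127809 ≈ -0.00014866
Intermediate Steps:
s(o) = 2*o/(-17 + o) (s(o) = (2*o)/(-17 + o) = 2*o/(-17 + o))
1/(s(-2) - 6727) = 1/(2*(-2)/(-17 - 2) - 6727) = 1/(2*(-2)/(-19) - 6727) = 1/(2*(-2)*(-1/19) - 6727) = 1/(4/19 - 6727) = 1/(-127809/19) = -19/127809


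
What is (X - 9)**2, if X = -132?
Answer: 19881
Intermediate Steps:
(X - 9)**2 = (-132 - 9)**2 = (-141)**2 = 19881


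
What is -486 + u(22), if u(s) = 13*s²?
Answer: 5806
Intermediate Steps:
-486 + u(22) = -486 + 13*22² = -486 + 13*484 = -486 + 6292 = 5806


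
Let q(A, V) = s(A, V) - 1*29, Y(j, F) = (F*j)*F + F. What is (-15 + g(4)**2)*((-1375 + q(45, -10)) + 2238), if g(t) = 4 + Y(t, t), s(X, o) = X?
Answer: 4543551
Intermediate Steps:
Y(j, F) = F + j*F**2 (Y(j, F) = j*F**2 + F = F + j*F**2)
q(A, V) = -29 + A (q(A, V) = A - 1*29 = A - 29 = -29 + A)
g(t) = 4 + t*(1 + t**2) (g(t) = 4 + t*(1 + t*t) = 4 + t*(1 + t**2))
(-15 + g(4)**2)*((-1375 + q(45, -10)) + 2238) = (-15 + (4 + 4 + 4**3)**2)*((-1375 + (-29 + 45)) + 2238) = (-15 + (4 + 4 + 64)**2)*((-1375 + 16) + 2238) = (-15 + 72**2)*(-1359 + 2238) = (-15 + 5184)*879 = 5169*879 = 4543551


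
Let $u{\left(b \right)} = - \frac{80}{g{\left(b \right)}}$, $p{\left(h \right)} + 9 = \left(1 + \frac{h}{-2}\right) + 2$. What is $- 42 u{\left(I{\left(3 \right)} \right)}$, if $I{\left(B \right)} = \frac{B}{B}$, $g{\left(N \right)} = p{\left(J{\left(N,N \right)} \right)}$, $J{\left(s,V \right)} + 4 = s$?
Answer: $- \frac{2240}{3} \approx -746.67$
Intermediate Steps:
$J{\left(s,V \right)} = -4 + s$
$p{\left(h \right)} = -6 - \frac{h}{2}$ ($p{\left(h \right)} = -9 + \left(\left(1 + \frac{h}{-2}\right) + 2\right) = -9 + \left(\left(1 + h \left(- \frac{1}{2}\right)\right) + 2\right) = -9 + \left(\left(1 - \frac{h}{2}\right) + 2\right) = -9 - \left(-3 + \frac{h}{2}\right) = -6 - \frac{h}{2}$)
$g{\left(N \right)} = -4 - \frac{N}{2}$ ($g{\left(N \right)} = -6 - \frac{-4 + N}{2} = -6 - \left(-2 + \frac{N}{2}\right) = -4 - \frac{N}{2}$)
$I{\left(B \right)} = 1$
$u{\left(b \right)} = - \frac{80}{-4 - \frac{b}{2}}$
$- 42 u{\left(I{\left(3 \right)} \right)} = - 42 \frac{160}{8 + 1} = - 42 \cdot \frac{160}{9} = - 42 \cdot 160 \cdot \frac{1}{9} = \left(-42\right) \frac{160}{9} = - \frac{2240}{3}$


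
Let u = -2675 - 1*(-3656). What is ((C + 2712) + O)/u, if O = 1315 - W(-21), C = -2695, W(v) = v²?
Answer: 99/109 ≈ 0.90826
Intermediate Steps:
O = 874 (O = 1315 - 1*(-21)² = 1315 - 1*441 = 1315 - 441 = 874)
u = 981 (u = -2675 + 3656 = 981)
((C + 2712) + O)/u = ((-2695 + 2712) + 874)/981 = (17 + 874)*(1/981) = 891*(1/981) = 99/109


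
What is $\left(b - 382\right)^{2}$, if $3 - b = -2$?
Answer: $142129$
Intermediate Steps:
$b = 5$ ($b = 3 - -2 = 3 + 2 = 5$)
$\left(b - 382\right)^{2} = \left(5 - 382\right)^{2} = \left(-377\right)^{2} = 142129$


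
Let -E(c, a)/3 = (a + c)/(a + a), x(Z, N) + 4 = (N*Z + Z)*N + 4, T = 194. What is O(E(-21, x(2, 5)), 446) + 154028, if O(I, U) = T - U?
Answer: 153776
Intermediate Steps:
x(Z, N) = N*(Z + N*Z) (x(Z, N) = -4 + ((N*Z + Z)*N + 4) = -4 + ((Z + N*Z)*N + 4) = -4 + (N*(Z + N*Z) + 4) = -4 + (4 + N*(Z + N*Z)) = N*(Z + N*Z))
E(c, a) = -3*(a + c)/(2*a) (E(c, a) = -3*(a + c)/(a + a) = -3*(a + c)/(2*a))
O(I, U) = 194 - U
O(E(-21, x(2, 5)), 446) + 154028 = (194 - 1*446) + 154028 = (194 - 446) + 154028 = -252 + 154028 = 153776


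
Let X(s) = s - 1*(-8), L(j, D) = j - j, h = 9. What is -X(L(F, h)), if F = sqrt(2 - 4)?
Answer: -8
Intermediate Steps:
F = I*sqrt(2) (F = sqrt(-2) = I*sqrt(2) ≈ 1.4142*I)
L(j, D) = 0
X(s) = 8 + s (X(s) = s + 8 = 8 + s)
-X(L(F, h)) = -(8 + 0) = -1*8 = -8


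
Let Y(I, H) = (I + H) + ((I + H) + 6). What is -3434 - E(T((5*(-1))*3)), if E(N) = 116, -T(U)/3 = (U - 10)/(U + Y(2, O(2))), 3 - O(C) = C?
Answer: -3550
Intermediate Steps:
O(C) = 3 - C
Y(I, H) = 6 + 2*H + 2*I (Y(I, H) = (H + I) + ((H + I) + 6) = (H + I) + (6 + H + I) = 6 + 2*H + 2*I)
T(U) = -3*(-10 + U)/(12 + U) (T(U) = -3*(U - 10)/(U + (6 + 2*(3 - 1*2) + 2*2)) = -3*(-10 + U)/(U + (6 + 2*(3 - 2) + 4)) = -3*(-10 + U)/(U + (6 + 2*1 + 4)) = -3*(-10 + U)/(U + (6 + 2 + 4)) = -3*(-10 + U)/(U + 12) = -3*(-10 + U)/(12 + U))
-3434 - E(T((5*(-1))*3)) = -3434 - 1*116 = -3434 - 116 = -3550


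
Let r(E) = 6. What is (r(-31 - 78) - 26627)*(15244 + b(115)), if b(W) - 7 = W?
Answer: -409058286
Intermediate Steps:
b(W) = 7 + W
(r(-31 - 78) - 26627)*(15244 + b(115)) = (6 - 26627)*(15244 + (7 + 115)) = -26621*(15244 + 122) = -26621*15366 = -409058286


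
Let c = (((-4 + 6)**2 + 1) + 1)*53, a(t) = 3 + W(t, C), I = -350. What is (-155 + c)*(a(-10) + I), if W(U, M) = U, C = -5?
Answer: -58191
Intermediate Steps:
a(t) = 3 + t
c = 318 (c = ((2**2 + 1) + 1)*53 = ((4 + 1) + 1)*53 = (5 + 1)*53 = 6*53 = 318)
(-155 + c)*(a(-10) + I) = (-155 + 318)*((3 - 10) - 350) = 163*(-7 - 350) = 163*(-357) = -58191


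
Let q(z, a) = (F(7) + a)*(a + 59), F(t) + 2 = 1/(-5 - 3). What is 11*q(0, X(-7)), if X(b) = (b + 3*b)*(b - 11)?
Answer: 24864895/8 ≈ 3.1081e+6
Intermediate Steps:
F(t) = -17/8 (F(t) = -2 + 1/(-5 - 3) = -2 + 1/(-8) = -2 - ⅛ = -17/8)
X(b) = 4*b*(-11 + b) (X(b) = (4*b)*(-11 + b) = 4*b*(-11 + b))
q(z, a) = (59 + a)*(-17/8 + a) (q(z, a) = (-17/8 + a)*(a + 59) = (-17/8 + a)*(59 + a) = (59 + a)*(-17/8 + a))
11*q(0, X(-7)) = 11*(-1003/8 + (4*(-7)*(-11 - 7))² + 455*(4*(-7)*(-11 - 7))/8) = 11*(-1003/8 + (4*(-7)*(-18))² + 455*(4*(-7)*(-18))/8) = 11*(-1003/8 + 504² + (455/8)*504) = 11*(-1003/8 + 254016 + 28665) = 11*(2260445/8) = 24864895/8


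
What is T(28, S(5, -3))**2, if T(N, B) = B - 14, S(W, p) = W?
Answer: 81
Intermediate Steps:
T(N, B) = -14 + B
T(28, S(5, -3))**2 = (-14 + 5)**2 = (-9)**2 = 81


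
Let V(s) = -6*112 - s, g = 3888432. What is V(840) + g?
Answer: 3886920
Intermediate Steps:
V(s) = -672 - s
V(840) + g = (-672 - 1*840) + 3888432 = (-672 - 840) + 3888432 = -1512 + 3888432 = 3886920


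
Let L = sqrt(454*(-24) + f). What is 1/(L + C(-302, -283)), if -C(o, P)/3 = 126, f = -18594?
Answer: -63/28729 - I*sqrt(29490)/172374 ≈ -0.0021929 - 0.00099624*I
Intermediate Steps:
C(o, P) = -378 (C(o, P) = -3*126 = -378)
L = I*sqrt(29490) (L = sqrt(454*(-24) - 18594) = sqrt(-10896 - 18594) = sqrt(-29490) = I*sqrt(29490) ≈ 171.73*I)
1/(L + C(-302, -283)) = 1/(I*sqrt(29490) - 378) = 1/(-378 + I*sqrt(29490))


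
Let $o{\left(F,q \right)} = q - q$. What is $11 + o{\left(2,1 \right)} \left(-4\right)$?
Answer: $11$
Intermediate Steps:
$o{\left(F,q \right)} = 0$
$11 + o{\left(2,1 \right)} \left(-4\right) = 11 + 0 \left(-4\right) = 11 + 0 = 11$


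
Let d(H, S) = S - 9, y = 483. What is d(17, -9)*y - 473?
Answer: -9167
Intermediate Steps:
d(H, S) = -9 + S
d(17, -9)*y - 473 = (-9 - 9)*483 - 473 = -18*483 - 473 = -8694 - 473 = -9167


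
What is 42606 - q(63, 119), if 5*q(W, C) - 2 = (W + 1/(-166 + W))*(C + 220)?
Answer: 19742452/515 ≈ 38335.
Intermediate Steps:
q(W, C) = 2/5 + (220 + C)*(W + 1/(-166 + W))/5 (q(W, C) = 2/5 + ((W + 1/(-166 + W))*(C + 220))/5 = 2/5 + ((W + 1/(-166 + W))*(220 + C))/5 = 2/5 + ((220 + C)*(W + 1/(-166 + W)))/5 = 2/5 + (220 + C)*(W + 1/(-166 + W))/5)
42606 - q(63, 119) = 42606 - (-112 + 119 - 36518*63 + 220*63**2 + 119*63**2 - 166*119*63)/(5*(-166 + 63)) = 42606 - (-112 + 119 - 2300634 + 220*3969 + 119*3969 - 1244502)/(5*(-103)) = 42606 - (-1)*(-112 + 119 - 2300634 + 873180 + 472311 - 1244502)/(5*103) = 42606 - (-1)*(-2199638)/(5*103) = 42606 - 1*2199638/515 = 42606 - 2199638/515 = 19742452/515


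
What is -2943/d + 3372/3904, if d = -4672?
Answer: 425679/284992 ≈ 1.4937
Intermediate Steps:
-2943/d + 3372/3904 = -2943/(-4672) + 3372/3904 = -2943*(-1/4672) + 3372*(1/3904) = 2943/4672 + 843/976 = 425679/284992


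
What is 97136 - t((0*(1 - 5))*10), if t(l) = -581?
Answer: 97717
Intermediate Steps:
97136 - t((0*(1 - 5))*10) = 97136 - 1*(-581) = 97136 + 581 = 97717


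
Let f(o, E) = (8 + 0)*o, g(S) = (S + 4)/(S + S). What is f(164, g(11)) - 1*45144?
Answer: -43832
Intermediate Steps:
g(S) = (4 + S)/(2*S) (g(S) = (4 + S)/((2*S)) = (4 + S)*(1/(2*S)) = (4 + S)/(2*S))
f(o, E) = 8*o
f(164, g(11)) - 1*45144 = 8*164 - 1*45144 = 1312 - 45144 = -43832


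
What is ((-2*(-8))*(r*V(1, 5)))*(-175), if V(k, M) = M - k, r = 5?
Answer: -56000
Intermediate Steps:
((-2*(-8))*(r*V(1, 5)))*(-175) = ((-2*(-8))*(5*(5 - 1*1)))*(-175) = (16*(5*(5 - 1)))*(-175) = (16*(5*4))*(-175) = (16*20)*(-175) = 320*(-175) = -56000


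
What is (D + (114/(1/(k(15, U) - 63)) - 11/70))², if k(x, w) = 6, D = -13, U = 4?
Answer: 207736319961/4900 ≈ 4.2395e+7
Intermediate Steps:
(D + (114/(1/(k(15, U) - 63)) - 11/70))² = (-13 + (114/(1/(6 - 63)) - 11/70))² = (-13 + (114/(1/(-57)) - 11*1/70))² = (-13 + (114/(-1/57) - 11/70))² = (-13 + (114*(-57) - 11/70))² = (-13 + (-6498 - 11/70))² = (-13 - 454871/70)² = (-455781/70)² = 207736319961/4900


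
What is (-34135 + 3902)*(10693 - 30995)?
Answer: 613790366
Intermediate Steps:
(-34135 + 3902)*(10693 - 30995) = -30233*(-20302) = 613790366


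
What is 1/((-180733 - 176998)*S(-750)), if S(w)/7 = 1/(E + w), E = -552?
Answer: 186/357731 ≈ 0.00051994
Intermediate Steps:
S(w) = 7/(-552 + w)
1/((-180733 - 176998)*S(-750)) = 1/((-180733 - 176998)*((7/(-552 - 750)))) = 1/((-357731)*((7/(-1302)))) = -1/(357731*(7*(-1/1302))) = -1/(357731*(-1/186)) = -1/357731*(-186) = 186/357731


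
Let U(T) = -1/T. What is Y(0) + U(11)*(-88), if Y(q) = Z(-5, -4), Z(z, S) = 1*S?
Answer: 4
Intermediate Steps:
Z(z, S) = S
Y(q) = -4
Y(0) + U(11)*(-88) = -4 - 1/11*(-88) = -4 + 8 = 4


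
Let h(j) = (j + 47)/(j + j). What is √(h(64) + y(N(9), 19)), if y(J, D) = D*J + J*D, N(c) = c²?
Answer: √788190/16 ≈ 55.488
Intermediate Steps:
h(j) = (47 + j)/(2*j) (h(j) = (47 + j)/((2*j)) = (47 + j)*(1/(2*j)) = (47 + j)/(2*j))
y(J, D) = 2*D*J (y(J, D) = D*J + D*J = 2*D*J)
√(h(64) + y(N(9), 19)) = √((½)*(47 + 64)/64 + 2*19*9²) = √((½)*(1/64)*111 + 2*19*81) = √(111/128 + 3078) = √(394095/128) = √788190/16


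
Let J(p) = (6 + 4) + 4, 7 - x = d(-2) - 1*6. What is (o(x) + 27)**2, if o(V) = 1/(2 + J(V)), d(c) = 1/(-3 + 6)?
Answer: 187489/256 ≈ 732.38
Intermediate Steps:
d(c) = 1/3
x = 38/3 (x = 7 - (1/3 - 1*6) = 7 - (1/3 - 6) = 7 - 1*(-17/3) = 7 + 17/3 = 38/3 ≈ 12.667)
J(p) = 14 (J(p) = 10 + 4 = 14)
o(V) = 1/16 (o(V) = 1/(2 + 14) = 1/16)
(o(x) + 27)**2 = (1/16 + 27)**2 = (433/16)**2 = 187489/256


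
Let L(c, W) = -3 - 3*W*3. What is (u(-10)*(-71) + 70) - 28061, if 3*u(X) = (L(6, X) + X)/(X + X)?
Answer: -1673993/60 ≈ -27900.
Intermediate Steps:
L(c, W) = -3 - 9*W
u(X) = (-3 - 8*X)/(6*X) (u(X) = (((-3 - 9*X) + X)/(X + X))/3 = ((-3 - 8*X)/((2*X)))/3 = ((-3 - 8*X)*(1/(2*X)))/3 = ((-3 - 8*X)/(2*X))/3 = (-3 - 8*X)/(6*X))
(u(-10)*(-71) + 70) - 28061 = (((⅙)*(-3 - 8*(-10))/(-10))*(-71) + 70) - 28061 = (((⅙)*(-⅒)*(-3 + 80))*(-71) + 70) - 28061 = (((⅙)*(-⅒)*77)*(-71) + 70) - 28061 = (-77/60*(-71) + 70) - 28061 = (5467/60 + 70) - 28061 = 9667/60 - 28061 = -1673993/60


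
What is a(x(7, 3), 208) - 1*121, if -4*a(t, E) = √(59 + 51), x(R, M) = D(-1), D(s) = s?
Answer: -121 - √110/4 ≈ -123.62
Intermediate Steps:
x(R, M) = -1
a(t, E) = -√110/4 (a(t, E) = -√(59 + 51)/4 = -√110/4)
a(x(7, 3), 208) - 1*121 = -√110/4 - 1*121 = -√110/4 - 121 = -121 - √110/4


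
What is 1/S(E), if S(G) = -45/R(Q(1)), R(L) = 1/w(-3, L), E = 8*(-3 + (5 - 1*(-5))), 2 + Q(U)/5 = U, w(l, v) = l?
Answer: 1/135 ≈ 0.0074074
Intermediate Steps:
Q(U) = -10 + 5*U
E = 56 (E = 8*(-3 + (5 + 5)) = 8*(-3 + 10) = 8*7 = 56)
R(L) = -⅓ (R(L) = 1/(-3) = -⅓)
S(G) = 135 (S(G) = -45/(-⅓) = -45*(-3) = 135)
1/S(E) = 1/135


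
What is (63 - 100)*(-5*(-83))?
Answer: -15355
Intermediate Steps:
(63 - 100)*(-5*(-83)) = -37*415 = -15355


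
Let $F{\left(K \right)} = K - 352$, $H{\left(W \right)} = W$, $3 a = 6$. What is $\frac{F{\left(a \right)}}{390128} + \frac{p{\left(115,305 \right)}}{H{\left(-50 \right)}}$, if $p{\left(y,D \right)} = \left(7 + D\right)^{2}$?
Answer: $- \frac{9494159383}{4876600} \approx -1946.9$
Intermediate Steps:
$a = 2$ ($a = \frac{1}{3} \cdot 6 = 2$)
$F{\left(K \right)} = -352 + K$ ($F{\left(K \right)} = K - 352 = -352 + K$)
$\frac{F{\left(a \right)}}{390128} + \frac{p{\left(115,305 \right)}}{H{\left(-50 \right)}} = \frac{-352 + 2}{390128} + \frac{\left(7 + 305\right)^{2}}{-50} = \left(-350\right) \frac{1}{390128} + 312^{2} \left(- \frac{1}{50}\right) = - \frac{175}{195064} + 97344 \left(- \frac{1}{50}\right) = - \frac{175}{195064} - \frac{48672}{25} = - \frac{9494159383}{4876600}$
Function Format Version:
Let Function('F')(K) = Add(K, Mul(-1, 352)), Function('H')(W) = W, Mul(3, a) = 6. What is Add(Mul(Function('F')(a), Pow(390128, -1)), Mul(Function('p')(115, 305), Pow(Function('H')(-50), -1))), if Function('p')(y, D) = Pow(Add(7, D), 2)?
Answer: Rational(-9494159383, 4876600) ≈ -1946.9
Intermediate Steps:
a = 2 (a = Mul(Rational(1, 3), 6) = 2)
Function('F')(K) = Add(-352, K) (Function('F')(K) = Add(K, -352) = Add(-352, K))
Add(Mul(Function('F')(a), Pow(390128, -1)), Mul(Function('p')(115, 305), Pow(Function('H')(-50), -1))) = Add(Mul(Add(-352, 2), Pow(390128, -1)), Mul(Pow(Add(7, 305), 2), Pow(-50, -1))) = Add(Mul(-350, Rational(1, 390128)), Mul(Pow(312, 2), Rational(-1, 50))) = Add(Rational(-175, 195064), Mul(97344, Rational(-1, 50))) = Add(Rational(-175, 195064), Rational(-48672, 25)) = Rational(-9494159383, 4876600)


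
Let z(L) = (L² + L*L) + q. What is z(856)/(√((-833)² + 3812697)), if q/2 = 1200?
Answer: 104848*√4506586/321899 ≈ 691.46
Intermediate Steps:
q = 2400 (q = 2*1200 = 2400)
z(L) = 2400 + 2*L² (z(L) = (L² + L*L) + 2400 = (L² + L²) + 2400 = 2*L² + 2400 = 2400 + 2*L²)
z(856)/(√((-833)² + 3812697)) = (2400 + 2*856²)/(√((-833)² + 3812697)) = (2400 + 2*732736)/(√(693889 + 3812697)) = (2400 + 1465472)/(√4506586) = 1467872*(√4506586/4506586) = 104848*√4506586/321899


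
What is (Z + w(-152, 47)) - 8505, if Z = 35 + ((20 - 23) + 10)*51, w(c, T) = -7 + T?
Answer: -8073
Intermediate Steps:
Z = 392 (Z = 35 + (-3 + 10)*51 = 35 + 7*51 = 35 + 357 = 392)
(Z + w(-152, 47)) - 8505 = (392 + (-7 + 47)) - 8505 = (392 + 40) - 8505 = 432 - 8505 = -8073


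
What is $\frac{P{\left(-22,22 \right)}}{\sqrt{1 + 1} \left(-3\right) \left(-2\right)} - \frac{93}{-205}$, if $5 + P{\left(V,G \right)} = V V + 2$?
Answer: $\frac{93}{205} + \frac{481 \sqrt{2}}{12} \approx 57.14$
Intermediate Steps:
$P{\left(V,G \right)} = -3 + V^{2}$ ($P{\left(V,G \right)} = -5 + \left(V V + 2\right) = -5 + \left(V^{2} + 2\right) = -5 + \left(2 + V^{2}\right) = -3 + V^{2}$)
$\frac{P{\left(-22,22 \right)}}{\sqrt{1 + 1} \left(-3\right) \left(-2\right)} - \frac{93}{-205} = \frac{-3 + \left(-22\right)^{2}}{\sqrt{1 + 1} \left(-3\right) \left(-2\right)} - \frac{93}{-205} = \frac{-3 + 484}{\sqrt{2} \left(-3\right) \left(-2\right)} - - \frac{93}{205} = \frac{481}{- 3 \sqrt{2} \left(-2\right)} + \frac{93}{205} = \frac{481}{6 \sqrt{2}} + \frac{93}{205} = 481 \frac{\sqrt{2}}{12} + \frac{93}{205} = \frac{481 \sqrt{2}}{12} + \frac{93}{205} = \frac{93}{205} + \frac{481 \sqrt{2}}{12}$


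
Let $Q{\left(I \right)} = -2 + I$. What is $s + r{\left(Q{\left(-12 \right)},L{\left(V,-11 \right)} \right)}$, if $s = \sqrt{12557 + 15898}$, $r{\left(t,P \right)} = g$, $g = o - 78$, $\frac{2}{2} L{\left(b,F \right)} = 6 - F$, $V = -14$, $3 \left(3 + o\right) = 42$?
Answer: $-67 + \sqrt{28455} \approx 101.69$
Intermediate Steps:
$o = 11$ ($o = -3 + \frac{1}{3} \cdot 42 = -3 + 14 = 11$)
$L{\left(b,F \right)} = 6 - F$
$g = -67$ ($g = 11 - 78 = -67$)
$r{\left(t,P \right)} = -67$
$s = \sqrt{28455} \approx 168.69$
$s + r{\left(Q{\left(-12 \right)},L{\left(V,-11 \right)} \right)} = \sqrt{28455} - 67 = -67 + \sqrt{28455}$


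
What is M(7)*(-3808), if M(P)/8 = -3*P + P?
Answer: 426496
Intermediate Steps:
M(P) = -16*P (M(P) = 8*(-3*P + P) = 8*(-2*P) = -16*P)
M(7)*(-3808) = -16*7*(-3808) = -112*(-3808) = 426496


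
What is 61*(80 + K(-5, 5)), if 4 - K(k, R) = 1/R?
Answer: 25559/5 ≈ 5111.8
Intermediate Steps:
K(k, R) = 4 - 1/R
61*(80 + K(-5, 5)) = 61*(80 + (4 - 1/5)) = 61*(80 + (4 - 1*⅕)) = 61*(80 + (4 - ⅕)) = 61*(80 + 19/5) = 61*(419/5) = 25559/5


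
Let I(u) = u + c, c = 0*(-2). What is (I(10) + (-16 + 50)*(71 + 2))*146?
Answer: 363832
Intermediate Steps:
c = 0
I(u) = u (I(u) = u + 0 = u)
(I(10) + (-16 + 50)*(71 + 2))*146 = (10 + (-16 + 50)*(71 + 2))*146 = (10 + 34*73)*146 = (10 + 2482)*146 = 2492*146 = 363832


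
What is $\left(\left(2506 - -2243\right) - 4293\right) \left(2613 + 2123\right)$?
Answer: $2159616$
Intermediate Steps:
$\left(\left(2506 - -2243\right) - 4293\right) \left(2613 + 2123\right) = \left(\left(2506 + 2243\right) - 4293\right) 4736 = \left(4749 - 4293\right) 4736 = 456 \cdot 4736 = 2159616$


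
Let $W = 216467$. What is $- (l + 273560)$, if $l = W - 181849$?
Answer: $-308178$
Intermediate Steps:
$l = 34618$ ($l = 216467 - 181849 = 34618$)
$- (l + 273560) = - (34618 + 273560) = \left(-1\right) 308178 = -308178$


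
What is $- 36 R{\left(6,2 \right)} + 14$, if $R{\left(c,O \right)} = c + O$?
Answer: $-274$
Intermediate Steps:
$R{\left(c,O \right)} = O + c$
$- 36 R{\left(6,2 \right)} + 14 = - 36 \left(2 + 6\right) + 14 = \left(-36\right) 8 + 14 = -288 + 14 = -274$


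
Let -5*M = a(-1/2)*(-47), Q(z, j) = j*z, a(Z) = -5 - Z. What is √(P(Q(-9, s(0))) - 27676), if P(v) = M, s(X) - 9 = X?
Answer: I*√2771830/10 ≈ 166.49*I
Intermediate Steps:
s(X) = 9 + X
M = -423/10 (M = -(-5 - (-1)/2)*(-47)/5 = -(-5 - 1*(-½))*(-47)/5 = -(-5 + ½)*(-47)/5 = -(-9)*(-47)/10 = -⅕*423/2 = -423/10 ≈ -42.300)
P(v) = -423/10
√(P(Q(-9, s(0))) - 27676) = √(-423/10 - 27676) = √(-277183/10) = I*√2771830/10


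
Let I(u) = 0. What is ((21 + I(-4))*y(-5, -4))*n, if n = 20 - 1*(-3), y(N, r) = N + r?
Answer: -4347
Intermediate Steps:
n = 23 (n = 20 + 3 = 23)
((21 + I(-4))*y(-5, -4))*n = ((21 + 0)*(-5 - 4))*23 = (21*(-9))*23 = -189*23 = -4347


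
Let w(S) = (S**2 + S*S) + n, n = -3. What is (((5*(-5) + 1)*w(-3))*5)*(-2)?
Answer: 3600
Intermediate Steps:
w(S) = -3 + 2*S**2 (w(S) = (S**2 + S*S) - 3 = (S**2 + S**2) - 3 = 2*S**2 - 3 = -3 + 2*S**2)
(((5*(-5) + 1)*w(-3))*5)*(-2) = (((5*(-5) + 1)*(-3 + 2*(-3)**2))*5)*(-2) = (((-25 + 1)*(-3 + 2*9))*5)*(-2) = (-24*(-3 + 18)*5)*(-2) = (-24*15*5)*(-2) = -360*5*(-2) = -1800*(-2) = 3600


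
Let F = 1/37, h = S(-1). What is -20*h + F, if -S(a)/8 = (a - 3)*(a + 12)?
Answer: -260479/37 ≈ -7040.0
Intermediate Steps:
S(a) = -8*(-3 + a)*(12 + a) (S(a) = -8*(a - 3)*(a + 12) = -8*(-3 + a)*(12 + a))
h = 352 (h = 288 - 72*(-1) - 8*(-1)**2 = 288 + 72 - 8*1 = 288 + 72 - 8 = 352)
F = 1/37 ≈ 0.027027
-20*h + F = -20*352 + 1/37 = -7040 + 1/37 = -260479/37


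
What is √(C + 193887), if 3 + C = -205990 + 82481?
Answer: 5*√2815 ≈ 265.28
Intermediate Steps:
C = -123512 (C = -3 + (-205990 + 82481) = -3 - 123509 = -123512)
√(C + 193887) = √(-123512 + 193887) = √70375 = 5*√2815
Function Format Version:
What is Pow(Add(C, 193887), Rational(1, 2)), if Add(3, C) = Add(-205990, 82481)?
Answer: Mul(5, Pow(2815, Rational(1, 2))) ≈ 265.28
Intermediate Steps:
C = -123512 (C = Add(-3, Add(-205990, 82481)) = Add(-3, -123509) = -123512)
Pow(Add(C, 193887), Rational(1, 2)) = Pow(Add(-123512, 193887), Rational(1, 2)) = Pow(70375, Rational(1, 2)) = Mul(5, Pow(2815, Rational(1, 2)))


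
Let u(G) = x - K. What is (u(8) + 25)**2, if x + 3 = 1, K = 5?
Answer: 324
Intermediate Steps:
x = -2 (x = -3 + 1 = -2)
u(G) = -7 (u(G) = -2 - 1*5 = -2 - 5 = -7)
(u(8) + 25)**2 = (-7 + 25)**2 = 18**2 = 324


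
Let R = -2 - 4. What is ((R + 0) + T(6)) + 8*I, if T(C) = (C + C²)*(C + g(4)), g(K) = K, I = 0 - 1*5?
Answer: 374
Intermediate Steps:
I = -5 (I = 0 - 5 = -5)
R = -6
T(C) = (4 + C)*(C + C²) (T(C) = (C + C²)*(C + 4) = (C + C²)*(4 + C) = (4 + C)*(C + C²))
((R + 0) + T(6)) + 8*I = ((-6 + 0) + 6*(4 + 6² + 5*6)) + 8*(-5) = (-6 + 6*(4 + 36 + 30)) - 40 = (-6 + 6*70) - 40 = (-6 + 420) - 40 = 414 - 40 = 374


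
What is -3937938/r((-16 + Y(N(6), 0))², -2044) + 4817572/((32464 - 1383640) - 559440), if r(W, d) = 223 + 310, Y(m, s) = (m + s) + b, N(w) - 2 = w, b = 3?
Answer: -1881613778921/254589582 ≈ -7390.8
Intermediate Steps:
N(w) = 2 + w
Y(m, s) = 3 + m + s (Y(m, s) = (m + s) + 3 = 3 + m + s)
r(W, d) = 533
-3937938/r((-16 + Y(N(6), 0))², -2044) + 4817572/((32464 - 1383640) - 559440) = -3937938/533 + 4817572/((32464 - 1383640) - 559440) = -3937938*1/533 + 4817572/(-1351176 - 559440) = -3937938/533 + 4817572/(-1910616) = -3937938/533 + 4817572*(-1/1910616) = -3937938/533 - 1204393/477654 = -1881613778921/254589582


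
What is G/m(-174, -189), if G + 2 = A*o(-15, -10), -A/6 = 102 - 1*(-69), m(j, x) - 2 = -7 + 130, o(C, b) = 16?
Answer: -16418/125 ≈ -131.34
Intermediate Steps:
m(j, x) = 125 (m(j, x) = 2 + (-7 + 130) = 2 + 123 = 125)
A = -1026 (A = -6*(102 - 1*(-69)) = -6*(102 + 69) = -6*171 = -1026)
G = -16418 (G = -2 - 1026*16 = -2 - 16416 = -16418)
G/m(-174, -189) = -16418/125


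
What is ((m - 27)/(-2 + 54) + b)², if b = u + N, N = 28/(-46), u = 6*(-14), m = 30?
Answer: 10225861129/1430416 ≈ 7148.9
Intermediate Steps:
u = -84
N = -14/23 (N = 28*(-1/46) = -14/23 ≈ -0.60870)
b = -1946/23 (b = -84 - 14/23 = -1946/23 ≈ -84.609)
((m - 27)/(-2 + 54) + b)² = ((30 - 27)/(-2 + 54) - 1946/23)² = (3/52 - 1946/23)² = (-101123/1196)² = 10225861129/1430416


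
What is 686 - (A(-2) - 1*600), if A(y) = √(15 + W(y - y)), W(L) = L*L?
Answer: 1286 - √15 ≈ 1282.1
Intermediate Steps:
W(L) = L²
A(y) = √15 (A(y) = √(15 + (y - y)²) = √(15 + 0²) = √(15 + 0) = √15)
686 - (A(-2) - 1*600) = 686 - (√15 - 1*600) = 686 - (√15 - 600) = 686 - (-600 + √15) = 686 + (600 - √15) = 1286 - √15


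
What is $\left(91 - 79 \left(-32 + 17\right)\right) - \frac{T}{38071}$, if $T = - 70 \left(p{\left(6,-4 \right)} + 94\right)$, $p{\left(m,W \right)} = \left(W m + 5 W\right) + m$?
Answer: $\frac{48582516}{38071} \approx 1276.1$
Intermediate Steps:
$p{\left(m,W \right)} = m + 5 W + W m$ ($p{\left(m,W \right)} = \left(5 W + W m\right) + m = m + 5 W + W m$)
$T = -3920$ ($T = - 70 \left(\left(6 + 5 \left(-4\right) - 24\right) + 94\right) = - 70 \left(\left(6 - 20 - 24\right) + 94\right) = - 70 \left(-38 + 94\right) = \left(-70\right) 56 = -3920$)
$\left(91 - 79 \left(-32 + 17\right)\right) - \frac{T}{38071} = \left(91 - 79 \left(-32 + 17\right)\right) - - \frac{3920}{38071} = \left(91 - -1185\right) - \left(-3920\right) \frac{1}{38071} = \left(91 + 1185\right) - - \frac{3920}{38071} = 1276 + \frac{3920}{38071} = \frac{48582516}{38071}$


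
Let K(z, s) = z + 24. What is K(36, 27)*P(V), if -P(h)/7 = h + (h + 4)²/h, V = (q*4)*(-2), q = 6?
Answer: 37100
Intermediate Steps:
V = -48 (V = (6*4)*(-2) = 24*(-2) = -48)
K(z, s) = 24 + z
P(h) = -7*h - 7*(4 + h)²/h (P(h) = -7*(h + (h + 4)²/h) = -7*(h + (4 + h)²/h) = -7*h - 7*(4 + h)²/h)
K(36, 27)*P(V) = (24 + 36)*(-56 - 112/(-48) - 14*(-48)) = 60*(-56 - 112*(-1/48) + 672) = 60*(-56 + 7/3 + 672) = 60*(1855/3) = 37100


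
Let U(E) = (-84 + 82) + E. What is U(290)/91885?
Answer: 288/91885 ≈ 0.0031344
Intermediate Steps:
U(E) = -2 + E
U(290)/91885 = (-2 + 290)/91885 = 288*(1/91885) = 288/91885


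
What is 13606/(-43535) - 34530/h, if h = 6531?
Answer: -530708112/94775695 ≈ -5.5996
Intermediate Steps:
13606/(-43535) - 34530/h = 13606/(-43535) - 34530/6531 = 13606*(-1/43535) - 34530*1/6531 = -13606/43535 - 11510/2177 = -530708112/94775695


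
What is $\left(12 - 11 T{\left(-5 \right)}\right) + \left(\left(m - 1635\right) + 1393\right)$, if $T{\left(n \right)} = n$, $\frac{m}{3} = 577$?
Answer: $1556$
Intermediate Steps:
$m = 1731$ ($m = 3 \cdot 577 = 1731$)
$\left(12 - 11 T{\left(-5 \right)}\right) + \left(\left(m - 1635\right) + 1393\right) = \left(12 - -55\right) + \left(\left(1731 - 1635\right) + 1393\right) = \left(12 + 55\right) + \left(96 + 1393\right) = 67 + 1489 = 1556$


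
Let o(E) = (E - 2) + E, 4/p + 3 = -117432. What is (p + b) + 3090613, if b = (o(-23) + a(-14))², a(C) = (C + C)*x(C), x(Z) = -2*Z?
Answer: 444237463091/117435 ≈ 3.7828e+6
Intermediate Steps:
p = -4/117435 (p = 4/(-3 - 117432) = 4/(-117435) = 4*(-1/117435) = -4/117435 ≈ -3.4061e-5)
a(C) = -4*C² (a(C) = (C + C)*(-2*C) = (2*C)*(-2*C) = -4*C²)
o(E) = -2 + 2*E (o(E) = (-2 + E) + E = -2 + 2*E)
b = 692224 (b = ((-2 + 2*(-23)) - 4*(-14)²)² = ((-2 - 46) - 4*196)² = (-48 - 784)² = (-832)² = 692224)
(p + b) + 3090613 = (-4/117435 + 692224) + 3090613 = 81291325436/117435 + 3090613 = 444237463091/117435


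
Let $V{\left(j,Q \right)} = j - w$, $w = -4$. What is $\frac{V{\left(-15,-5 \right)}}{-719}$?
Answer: $\frac{11}{719} \approx 0.015299$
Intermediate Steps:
$V{\left(j,Q \right)} = 4 + j$ ($V{\left(j,Q \right)} = j - -4 = j + 4 = 4 + j$)
$\frac{V{\left(-15,-5 \right)}}{-719} = \frac{4 - 15}{-719} = \left(-11\right) \left(- \frac{1}{719}\right) = \frac{11}{719}$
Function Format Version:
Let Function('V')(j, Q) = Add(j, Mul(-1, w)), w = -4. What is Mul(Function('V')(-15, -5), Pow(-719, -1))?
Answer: Rational(11, 719) ≈ 0.015299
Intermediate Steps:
Function('V')(j, Q) = Add(4, j) (Function('V')(j, Q) = Add(j, Mul(-1, -4)) = Add(j, 4) = Add(4, j))
Mul(Function('V')(-15, -5), Pow(-719, -1)) = Mul(Add(4, -15), Pow(-719, -1)) = Mul(-11, Rational(-1, 719)) = Rational(11, 719)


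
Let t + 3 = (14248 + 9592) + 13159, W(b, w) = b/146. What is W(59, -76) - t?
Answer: -5401357/146 ≈ -36996.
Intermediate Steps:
W(b, w) = b/146 (W(b, w) = b*(1/146) = b/146)
t = 36996 (t = -3 + ((14248 + 9592) + 13159) = -3 + (23840 + 13159) = -3 + 36999 = 36996)
W(59, -76) - t = (1/146)*59 - 1*36996 = 59/146 - 36996 = -5401357/146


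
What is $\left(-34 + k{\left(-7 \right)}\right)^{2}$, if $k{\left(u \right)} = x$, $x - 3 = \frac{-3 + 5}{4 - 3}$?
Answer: $841$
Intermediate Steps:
$x = 5$ ($x = 3 + \frac{-3 + 5}{4 - 3} = 3 + \frac{2}{1} = 3 + 2 \cdot 1 = 3 + 2 = 5$)
$k{\left(u \right)} = 5$
$\left(-34 + k{\left(-7 \right)}\right)^{2} = \left(-34 + 5\right)^{2} = \left(-29\right)^{2} = 841$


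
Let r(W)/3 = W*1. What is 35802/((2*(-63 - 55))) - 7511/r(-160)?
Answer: -3853091/28320 ≈ -136.06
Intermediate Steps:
r(W) = 3*W (r(W) = 3*(W*1) = 3*W)
35802/((2*(-63 - 55))) - 7511/r(-160) = 35802/((2*(-63 - 55))) - 7511/(3*(-160)) = 35802/((2*(-118))) - 7511/(-480) = 35802/(-236) - 7511*(-1/480) = 35802*(-1/236) + 7511/480 = -17901/118 + 7511/480 = -3853091/28320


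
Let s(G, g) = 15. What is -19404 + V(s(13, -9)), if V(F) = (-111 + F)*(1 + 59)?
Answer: -25164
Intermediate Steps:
V(F) = -6660 + 60*F (V(F) = (-111 + F)*60 = -6660 + 60*F)
-19404 + V(s(13, -9)) = -19404 + (-6660 + 60*15) = -19404 + (-6660 + 900) = -19404 - 5760 = -25164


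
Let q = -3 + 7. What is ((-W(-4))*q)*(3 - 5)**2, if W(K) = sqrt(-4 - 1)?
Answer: -16*I*sqrt(5) ≈ -35.777*I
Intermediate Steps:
W(K) = I*sqrt(5) (W(K) = sqrt(-5) = I*sqrt(5))
q = 4
((-W(-4))*q)*(3 - 5)**2 = (-I*sqrt(5)*4)*(3 - 5)**2 = (-I*sqrt(5)*4)*(-2)**2 = -4*I*sqrt(5)*4 = -16*I*sqrt(5)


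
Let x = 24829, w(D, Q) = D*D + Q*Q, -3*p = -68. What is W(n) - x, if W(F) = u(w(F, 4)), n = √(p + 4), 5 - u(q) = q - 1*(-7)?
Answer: -74621/3 ≈ -24874.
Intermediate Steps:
p = 68/3 (p = -⅓*(-68) = 68/3 ≈ 22.667)
w(D, Q) = D² + Q²
u(q) = -2 - q (u(q) = 5 - (q - 1*(-7)) = 5 - (q + 7) = 5 - (7 + q) = 5 + (-7 - q) = -2 - q)
n = 4*√15/3 (n = √(68/3 + 4) = √(80/3) = 4*√15/3 ≈ 5.1640)
W(F) = -18 - F² (W(F) = -2 - (F² + 4²) = -2 - (F² + 16) = -2 - (16 + F²) = -2 + (-16 - F²) = -18 - F²)
W(n) - x = (-18 - (4*√15/3)²) - 1*24829 = (-18 - 1*80/3) - 24829 = (-18 - 80/3) - 24829 = -134/3 - 24829 = -74621/3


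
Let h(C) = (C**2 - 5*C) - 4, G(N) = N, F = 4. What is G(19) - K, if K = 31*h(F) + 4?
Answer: 263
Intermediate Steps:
h(C) = -4 + C**2 - 5*C
K = -244 (K = 31*(-4 + 4**2 - 5*4) + 4 = 31*(-4 + 16 - 20) + 4 = 31*(-8) + 4 = -248 + 4 = -244)
G(19) - K = 19 - 1*(-244) = 19 + 244 = 263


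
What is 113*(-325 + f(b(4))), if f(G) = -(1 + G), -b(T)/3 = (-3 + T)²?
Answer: -36499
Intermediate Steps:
b(T) = -3*(-3 + T)²
f(G) = -1 - G
113*(-325 + f(b(4))) = 113*(-325 + (-1 - (-3)*(-3 + 4)²)) = 113*(-325 + (-1 - (-3)*1²)) = 113*(-325 + (-1 - (-3))) = 113*(-325 + (-1 - 1*(-3))) = 113*(-325 + (-1 + 3)) = 113*(-325 + 2) = 113*(-323) = -36499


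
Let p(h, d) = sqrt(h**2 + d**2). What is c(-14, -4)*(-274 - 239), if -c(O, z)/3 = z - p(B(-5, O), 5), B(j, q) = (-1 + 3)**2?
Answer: -6156 - 1539*sqrt(41) ≈ -16010.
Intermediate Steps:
B(j, q) = 4 (B(j, q) = 2**2 = 4)
p(h, d) = sqrt(d**2 + h**2)
c(O, z) = -3*z + 3*sqrt(41) (c(O, z) = -3*(z - sqrt(5**2 + 4**2)) = -3*(z - sqrt(25 + 16)) = -3*(z - sqrt(41)) = -3*z + 3*sqrt(41))
c(-14, -4)*(-274 - 239) = (-3*(-4) + 3*sqrt(41))*(-274 - 239) = (12 + 3*sqrt(41))*(-513) = -6156 - 1539*sqrt(41)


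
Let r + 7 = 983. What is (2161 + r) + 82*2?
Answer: 3301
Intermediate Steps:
r = 976 (r = -7 + 983 = 976)
(2161 + r) + 82*2 = (2161 + 976) + 82*2 = 3137 + 164 = 3301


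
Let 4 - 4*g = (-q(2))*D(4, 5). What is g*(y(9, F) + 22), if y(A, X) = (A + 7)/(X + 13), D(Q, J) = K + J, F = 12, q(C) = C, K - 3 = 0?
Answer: 566/5 ≈ 113.20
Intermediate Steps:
K = 3 (K = 3 + 0 = 3)
D(Q, J) = 3 + J
g = 5 (g = 1 - (-1*2)*(3 + 5)/4 = 1 - (-1)*8/2 = 1 - 1/4*(-16) = 1 + 4 = 5)
y(A, X) = (7 + A)/(13 + X)
g*(y(9, F) + 22) = 5*((7 + 9)/(13 + 12) + 22) = 5*(16/25 + 22) = 5*(566/25) = 566/5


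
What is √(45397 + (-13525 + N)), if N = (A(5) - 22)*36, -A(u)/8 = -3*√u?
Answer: 2*√(7770 + 216*√5) ≈ 181.69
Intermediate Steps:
A(u) = 24*√u (A(u) = -(-24)*√u = 24*√u)
N = -792 + 864*√5 (N = (24*√5 - 22)*36 = (-22 + 24*√5)*36 = -792 + 864*√5 ≈ 1140.0)
√(45397 + (-13525 + N)) = √(45397 + (-13525 + (-792 + 864*√5))) = √(45397 + (-14317 + 864*√5)) = √(31080 + 864*√5)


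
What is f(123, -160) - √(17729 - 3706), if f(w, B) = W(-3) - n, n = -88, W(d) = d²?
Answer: 97 - √14023 ≈ -21.419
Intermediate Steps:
f(w, B) = 97 (f(w, B) = (-3)² - 1*(-88) = 9 + 88 = 97)
f(123, -160) - √(17729 - 3706) = 97 - √(17729 - 3706) = 97 - √14023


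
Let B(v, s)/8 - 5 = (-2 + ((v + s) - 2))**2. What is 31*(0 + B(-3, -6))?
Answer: 43152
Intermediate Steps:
B(v, s) = 40 + 8*(-4 + s + v)**2 (B(v, s) = 40 + 8*(-2 + ((v + s) - 2))**2 = 40 + 8*(-2 + ((s + v) - 2))**2 = 40 + 8*(-2 + (-2 + s + v))**2 = 40 + 8*(-4 + s + v)**2)
31*(0 + B(-3, -6)) = 31*(0 + (40 + 8*(-4 - 6 - 3)**2)) = 31*(0 + (40 + 8*(-13)**2)) = 31*(0 + (40 + 8*169)) = 31*(0 + (40 + 1352)) = 31*(0 + 1392) = 31*1392 = 43152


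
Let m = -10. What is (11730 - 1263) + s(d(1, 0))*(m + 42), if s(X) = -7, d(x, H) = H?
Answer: 10243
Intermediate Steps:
(11730 - 1263) + s(d(1, 0))*(m + 42) = (11730 - 1263) - 7*(-10 + 42) = 10467 - 7*32 = 10467 - 224 = 10243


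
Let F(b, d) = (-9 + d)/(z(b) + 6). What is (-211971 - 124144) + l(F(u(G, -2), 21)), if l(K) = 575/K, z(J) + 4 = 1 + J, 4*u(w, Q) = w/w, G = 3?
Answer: -16126045/48 ≈ -3.3596e+5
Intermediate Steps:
u(w, Q) = ¼ (u(w, Q) = (w/w)/4 = (¼)*1 = ¼)
z(J) = -3 + J (z(J) = -4 + (1 + J) = -3 + J)
F(b, d) = (-9 + d)/(3 + b) (F(b, d) = (-9 + d)/((-3 + b) + 6) = (-9 + d)/(3 + b))
(-211971 - 124144) + l(F(u(G, -2), 21)) = (-211971 - 124144) + 575/(((-9 + 21)/(3 + ¼))) = -336115 + 575/((12/(13/4))) = -336115 + 575/(((4/13)*12)) = -336115 + 575/(48/13) = -336115 + 575*(13/48) = -336115 + 7475/48 = -16126045/48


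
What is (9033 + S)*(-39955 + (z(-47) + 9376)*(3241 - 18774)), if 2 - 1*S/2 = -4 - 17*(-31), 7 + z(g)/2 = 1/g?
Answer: -54631144989471/47 ≈ -1.1624e+12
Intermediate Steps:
z(g) = -14 + 2/g
S = -1042 (S = 4 - 2*(-4 - 17*(-31)) = 4 - 2*(-4 + 527) = 4 - 2*523 = 4 - 1046 = -1042)
(9033 + S)*(-39955 + (z(-47) + 9376)*(3241 - 18774)) = (9033 - 1042)*(-39955 + ((-14 + 2/(-47)) + 9376)*(3241 - 18774)) = 7991*(-39955 + ((-14 + 2*(-1/47)) + 9376)*(-15533)) = 7991*(-39955 + ((-14 - 2/47) + 9376)*(-15533)) = 7991*(-39955 + (-660/47 + 9376)*(-15533)) = 7991*(-39955 + (440012/47)*(-15533)) = 7991*(-39955 - 6834706396/47) = 7991*(-6836584281/47) = -54631144989471/47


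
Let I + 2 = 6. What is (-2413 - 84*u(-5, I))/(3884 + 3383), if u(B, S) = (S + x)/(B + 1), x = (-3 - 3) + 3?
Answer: -184/559 ≈ -0.32916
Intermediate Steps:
x = -3 (x = -6 + 3 = -3)
I = 4 (I = -2 + 6 = 4)
u(B, S) = (-3 + S)/(1 + B) (u(B, S) = (S - 3)/(B + 1) = (-3 + S)/(1 + B))
(-2413 - 84*u(-5, I))/(3884 + 3383) = (-2413 - 84*(-3 + 4)/(1 - 5))/(3884 + 3383) = (-2413 - 84/(-4))/7267 = (-2413 - (-21))*(1/7267) = (-2413 - 84*(-1/4))*(1/7267) = (-2413 + 21)*(1/7267) = -2392*1/7267 = -184/559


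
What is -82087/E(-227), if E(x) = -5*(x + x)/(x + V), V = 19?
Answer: 8537048/1135 ≈ 7521.6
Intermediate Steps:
E(x) = -10*x/(19 + x) (E(x) = -5*(x + x)/(x + 19) = -5*2*x/(19 + x) = -10*x/(19 + x))
-82087/E(-227) = -82087/((-10*(-227)/(19 - 227))) = -82087/((-10*(-227)/(-208))) = -82087/((-10*(-227)*(-1/208))) = -82087/(-1135/104) = -82087*(-104/1135) = 8537048/1135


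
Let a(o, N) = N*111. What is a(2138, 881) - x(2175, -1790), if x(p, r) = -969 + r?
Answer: 100550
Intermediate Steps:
a(o, N) = 111*N
a(2138, 881) - x(2175, -1790) = 111*881 - (-969 - 1790) = 97791 - 1*(-2759) = 97791 + 2759 = 100550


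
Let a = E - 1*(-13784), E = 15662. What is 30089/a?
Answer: 30089/29446 ≈ 1.0218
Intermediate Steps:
a = 29446 (a = 15662 - 1*(-13784) = 15662 + 13784 = 29446)
30089/a = 30089/29446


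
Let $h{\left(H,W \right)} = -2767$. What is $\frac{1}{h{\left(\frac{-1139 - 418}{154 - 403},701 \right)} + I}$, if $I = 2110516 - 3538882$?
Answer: $- \frac{1}{1431133} \approx -6.9875 \cdot 10^{-7}$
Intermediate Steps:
$I = -1428366$
$\frac{1}{h{\left(\frac{-1139 - 418}{154 - 403},701 \right)} + I} = \frac{1}{-2767 - 1428366} = \frac{1}{-1431133} = - \frac{1}{1431133}$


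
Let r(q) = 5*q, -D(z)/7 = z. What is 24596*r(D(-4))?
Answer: 3443440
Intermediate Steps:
D(z) = -7*z
24596*r(D(-4)) = 24596*(5*(-7*(-4))) = 24596*(5*28) = 24596*140 = 3443440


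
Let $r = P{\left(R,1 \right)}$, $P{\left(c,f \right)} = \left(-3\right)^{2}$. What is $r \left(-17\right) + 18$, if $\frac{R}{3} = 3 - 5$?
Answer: $-135$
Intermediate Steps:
$R = -6$ ($R = 3 \left(3 - 5\right) = 3 \left(-2\right) = -6$)
$P{\left(c,f \right)} = 9$
$r = 9$
$r \left(-17\right) + 18 = 9 \left(-17\right) + 18 = -153 + 18 = -135$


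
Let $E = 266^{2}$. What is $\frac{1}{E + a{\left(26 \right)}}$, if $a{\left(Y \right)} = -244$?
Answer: $\frac{1}{70512} \approx 1.4182 \cdot 10^{-5}$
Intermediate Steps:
$E = 70756$
$\frac{1}{E + a{\left(26 \right)}} = \frac{1}{70756 - 244} = \frac{1}{70512}$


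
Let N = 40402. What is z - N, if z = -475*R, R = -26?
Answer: -28052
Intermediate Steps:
z = 12350 (z = -475*(-26) = 12350)
z - N = 12350 - 1*40402 = 12350 - 40402 = -28052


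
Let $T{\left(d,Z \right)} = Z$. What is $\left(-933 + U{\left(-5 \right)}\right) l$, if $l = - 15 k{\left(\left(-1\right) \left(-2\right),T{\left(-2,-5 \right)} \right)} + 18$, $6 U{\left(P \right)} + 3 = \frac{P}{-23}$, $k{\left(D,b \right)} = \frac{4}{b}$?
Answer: $- \frac{644090}{23} \approx -28004.0$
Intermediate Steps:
$U{\left(P \right)} = - \frac{1}{2} - \frac{P}{138}$ ($U{\left(P \right)} = - \frac{1}{2} + \frac{P \frac{1}{-23}}{6} = - \frac{1}{2} + \frac{P \left(- \frac{1}{23}\right)}{6} = - \frac{1}{2} + \frac{\left(- \frac{1}{23}\right) P}{6} = - \frac{1}{2} - \frac{P}{138}$)
$l = 30$ ($l = - 15 \frac{4}{-5} + 18 = - 15 \cdot 4 \left(- \frac{1}{5}\right) + 18 = \left(-15\right) \left(- \frac{4}{5}\right) + 18 = 12 + 18 = 30$)
$\left(-933 + U{\left(-5 \right)}\right) l = \left(-933 - \frac{32}{69}\right) 30 = \left(- \frac{64409}{69}\right) 30 = - \frac{644090}{23}$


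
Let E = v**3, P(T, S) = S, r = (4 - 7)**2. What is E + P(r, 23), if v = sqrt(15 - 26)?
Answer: 23 - 11*I*sqrt(11) ≈ 23.0 - 36.483*I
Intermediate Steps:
r = 9 (r = (-3)**2 = 9)
v = I*sqrt(11) (v = sqrt(-11) = I*sqrt(11) ≈ 3.3166*I)
E = -11*I*sqrt(11) (E = (I*sqrt(11))**3 = -11*I*sqrt(11) ≈ -36.483*I)
E + P(r, 23) = -11*I*sqrt(11) + 23 = 23 - 11*I*sqrt(11)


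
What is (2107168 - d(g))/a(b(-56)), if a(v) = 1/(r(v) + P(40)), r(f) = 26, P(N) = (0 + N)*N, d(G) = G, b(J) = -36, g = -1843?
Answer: 3429251886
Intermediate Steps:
P(N) = N² (P(N) = N*N = N²)
a(v) = 1/1626 (a(v) = 1/(26 + 40²) = 1/(26 + 1600) = 1/1626)
(2107168 - d(g))/a(b(-56)) = (2107168 - 1*(-1843))/(1/1626) = (2107168 + 1843)*1626 = 2109011*1626 = 3429251886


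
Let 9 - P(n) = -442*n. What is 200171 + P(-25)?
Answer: 189130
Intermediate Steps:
P(n) = 9 + 442*n (P(n) = 9 - (-442)*n = 9 + 442*n)
200171 + P(-25) = 200171 + (9 + 442*(-25)) = 200171 + (9 - 11050) = 200171 - 11041 = 189130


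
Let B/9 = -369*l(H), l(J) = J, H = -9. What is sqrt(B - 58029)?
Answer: 2*I*sqrt(7035) ≈ 167.75*I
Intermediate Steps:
B = 29889 (B = 9*(-369*(-9)) = 9*3321 = 29889)
sqrt(B - 58029) = sqrt(29889 - 58029) = sqrt(-28140) = 2*I*sqrt(7035)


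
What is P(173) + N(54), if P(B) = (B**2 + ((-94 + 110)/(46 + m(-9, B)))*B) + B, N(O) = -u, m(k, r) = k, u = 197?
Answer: 1109253/37 ≈ 29980.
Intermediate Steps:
N(O) = -197 (N(O) = -1*197 = -197)
P(B) = B**2 + 53*B/37 (P(B) = (B**2 + ((-94 + 110)/(46 - 9))*B) + B = (B**2 + (16/37)*B) + B = (B**2 + (16*(1/37))*B) + B = (B**2 + 16*B/37) + B = B**2 + 53*B/37)
P(173) + N(54) = (1/37)*173*(53 + 37*173) - 197 = (1/37)*173*(53 + 6401) - 197 = (1/37)*173*6454 - 197 = 1116542/37 - 197 = 1109253/37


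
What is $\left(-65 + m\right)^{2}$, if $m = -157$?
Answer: $49284$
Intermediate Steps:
$\left(-65 + m\right)^{2} = \left(-65 - 157\right)^{2} = \left(-222\right)^{2} = 49284$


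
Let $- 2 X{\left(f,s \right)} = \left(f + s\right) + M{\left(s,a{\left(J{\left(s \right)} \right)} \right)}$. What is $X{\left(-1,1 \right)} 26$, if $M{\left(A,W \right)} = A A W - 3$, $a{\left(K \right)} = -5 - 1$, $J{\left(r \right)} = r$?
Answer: $117$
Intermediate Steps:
$a{\left(K \right)} = -6$ ($a{\left(K \right)} = -5 - 1 = -6$)
$M{\left(A,W \right)} = -3 + W A^{2}$ ($M{\left(A,W \right)} = A^{2} W - 3 = W A^{2} - 3 = -3 + W A^{2}$)
$X{\left(f,s \right)} = \frac{3}{2} + 3 s^{2} - \frac{f}{2} - \frac{s}{2}$ ($X{\left(f,s \right)} = - \frac{\left(f + s\right) - \left(3 + 6 s^{2}\right)}{2} = - \frac{-3 + f + s - 6 s^{2}}{2} = \frac{3}{2} + 3 s^{2} - \frac{f}{2} - \frac{s}{2}$)
$X{\left(-1,1 \right)} 26 = \left(\frac{3}{2} + 3 \cdot 1^{2} - - \frac{1}{2} - \frac{1}{2}\right) 26 = \left(\frac{3}{2} + 3 \cdot 1 + \frac{1}{2} - \frac{1}{2}\right) 26 = \left(\frac{3}{2} + 3 + \frac{1}{2} - \frac{1}{2}\right) 26 = \frac{9}{2} \cdot 26 = 117$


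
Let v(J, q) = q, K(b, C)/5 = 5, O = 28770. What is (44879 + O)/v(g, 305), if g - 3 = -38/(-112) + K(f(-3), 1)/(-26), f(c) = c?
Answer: 73649/305 ≈ 241.47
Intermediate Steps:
K(b, C) = 25 (K(b, C) = 5*5 = 25)
g = 1731/728 (g = 3 + (-38/(-112) + 25/(-26)) = 3 + (-38*(-1/112) + 25*(-1/26)) = 3 + (19/56 - 25/26) = 3 - 453/728 = 1731/728 ≈ 2.3777)
(44879 + O)/v(g, 305) = (44879 + 28770)/305 = 73649*(1/305) = 73649/305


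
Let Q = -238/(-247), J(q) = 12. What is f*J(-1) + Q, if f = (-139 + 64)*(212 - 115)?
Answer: -21562862/247 ≈ -87299.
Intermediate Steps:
f = -7275 (f = -75*97 = -7275)
Q = 238/247 (Q = -238*(-1/247) = 238/247 ≈ 0.96356)
f*J(-1) + Q = -7275*12 + 238/247 = -87300 + 238/247 = -21562862/247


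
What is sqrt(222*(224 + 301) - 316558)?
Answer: 2*I*sqrt(50002) ≈ 447.22*I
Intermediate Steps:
sqrt(222*(224 + 301) - 316558) = sqrt(222*525 - 316558) = sqrt(116550 - 316558) = sqrt(-200008) = 2*I*sqrt(50002)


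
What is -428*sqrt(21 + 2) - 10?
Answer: -10 - 428*sqrt(23) ≈ -2062.6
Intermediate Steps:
-428*sqrt(21 + 2) - 10 = -428*sqrt(23) - 10 = -10 - 428*sqrt(23)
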